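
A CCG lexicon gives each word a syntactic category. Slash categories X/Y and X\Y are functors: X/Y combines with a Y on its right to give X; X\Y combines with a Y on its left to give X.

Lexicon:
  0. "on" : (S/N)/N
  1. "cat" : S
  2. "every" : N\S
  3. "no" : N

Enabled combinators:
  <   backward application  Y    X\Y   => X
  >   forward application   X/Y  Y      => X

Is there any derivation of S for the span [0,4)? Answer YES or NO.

YES

[0,4] S   >
  [0,3] S/N   >
    [0,1] "on" : (S/N)/N
    [1,3] N   <
      [1,2] "cat" : S
      [2,3] "every" : N\S
  [3,4] "no" : N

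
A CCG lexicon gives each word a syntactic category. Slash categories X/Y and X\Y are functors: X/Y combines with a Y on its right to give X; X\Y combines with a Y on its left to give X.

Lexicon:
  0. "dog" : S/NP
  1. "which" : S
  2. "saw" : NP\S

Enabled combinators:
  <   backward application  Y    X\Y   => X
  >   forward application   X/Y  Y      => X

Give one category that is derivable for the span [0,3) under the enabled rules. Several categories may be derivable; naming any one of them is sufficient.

S

[0,3] S   >
  [0,1] "dog" : S/NP
  [1,3] NP   <
    [1,2] "which" : S
    [2,3] "saw" : NP\S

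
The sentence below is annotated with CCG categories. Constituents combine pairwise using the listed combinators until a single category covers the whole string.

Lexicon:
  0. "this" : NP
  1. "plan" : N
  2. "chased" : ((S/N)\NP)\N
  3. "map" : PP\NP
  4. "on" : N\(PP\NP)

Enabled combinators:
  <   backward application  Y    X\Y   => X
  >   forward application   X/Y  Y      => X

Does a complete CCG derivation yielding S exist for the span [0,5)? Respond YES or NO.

YES

[0,5] S   >
  [0,3] S/N   <
    [0,1] "this" : NP
    [1,3] (S/N)\NP   <
      [1,2] "plan" : N
      [2,3] "chased" : ((S/N)\NP)\N
  [3,5] N   <
    [3,4] "map" : PP\NP
    [4,5] "on" : N\(PP\NP)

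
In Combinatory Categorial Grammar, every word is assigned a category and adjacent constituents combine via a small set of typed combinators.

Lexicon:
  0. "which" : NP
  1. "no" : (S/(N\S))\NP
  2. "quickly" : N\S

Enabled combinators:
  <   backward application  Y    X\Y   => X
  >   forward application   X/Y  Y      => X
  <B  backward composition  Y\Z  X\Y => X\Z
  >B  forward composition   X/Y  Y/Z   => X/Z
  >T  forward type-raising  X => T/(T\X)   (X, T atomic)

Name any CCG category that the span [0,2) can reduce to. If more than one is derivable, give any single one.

[0,3] S   >
  [0,2] S/(N\S)   <
    [0,1] "which" : NP
    [1,2] "no" : (S/(N\S))\NP
  [2,3] "quickly" : N\S

S/(N\S)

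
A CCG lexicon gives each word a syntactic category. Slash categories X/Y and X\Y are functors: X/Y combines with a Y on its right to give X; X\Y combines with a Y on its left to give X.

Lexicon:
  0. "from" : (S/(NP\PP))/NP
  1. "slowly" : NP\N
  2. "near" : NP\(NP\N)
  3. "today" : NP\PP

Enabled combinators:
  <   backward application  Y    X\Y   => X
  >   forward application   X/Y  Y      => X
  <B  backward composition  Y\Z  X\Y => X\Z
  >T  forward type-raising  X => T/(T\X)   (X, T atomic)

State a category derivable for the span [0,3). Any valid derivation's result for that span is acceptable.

S/(NP\PP)

[0,4] S   >
  [0,3] S/(NP\PP)   >
    [0,1] "from" : (S/(NP\PP))/NP
    [1,3] NP   <
      [1,2] "slowly" : NP\N
      [2,3] "near" : NP\(NP\N)
  [3,4] "today" : NP\PP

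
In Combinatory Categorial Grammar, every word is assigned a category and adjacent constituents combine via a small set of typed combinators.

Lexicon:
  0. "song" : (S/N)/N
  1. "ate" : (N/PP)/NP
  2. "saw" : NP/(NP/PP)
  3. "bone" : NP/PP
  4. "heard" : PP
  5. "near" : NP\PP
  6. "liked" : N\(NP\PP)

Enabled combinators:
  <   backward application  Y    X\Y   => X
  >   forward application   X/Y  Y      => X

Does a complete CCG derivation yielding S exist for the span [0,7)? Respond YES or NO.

YES

[0,7] S   >
  [0,5] S/N   >
    [0,1] "song" : (S/N)/N
    [1,5] N   >
      [1,4] N/PP   >
        [1,2] "ate" : (N/PP)/NP
        [2,4] NP   >
          [2,3] "saw" : NP/(NP/PP)
          [3,4] "bone" : NP/PP
      [4,5] "heard" : PP
  [5,7] N   <
    [5,6] "near" : NP\PP
    [6,7] "liked" : N\(NP\PP)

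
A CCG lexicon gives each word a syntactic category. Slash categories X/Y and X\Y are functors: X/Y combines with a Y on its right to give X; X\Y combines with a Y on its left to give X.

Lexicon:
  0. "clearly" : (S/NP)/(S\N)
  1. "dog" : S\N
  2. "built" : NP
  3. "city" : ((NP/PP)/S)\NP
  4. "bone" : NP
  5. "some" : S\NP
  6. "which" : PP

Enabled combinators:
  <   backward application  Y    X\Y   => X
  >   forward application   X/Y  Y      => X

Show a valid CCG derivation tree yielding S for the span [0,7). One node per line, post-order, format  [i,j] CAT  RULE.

[0,1] (S/NP)/(S\N)  lex  "clearly"
[1,2] S\N  lex  "dog"
[0,2] S/NP  >  k=1
[2,3] NP  lex  "built"
[3,4] ((NP/PP)/S)\NP  lex  "city"
[2,4] (NP/PP)/S  <  k=3
[4,5] NP  lex  "bone"
[5,6] S\NP  lex  "some"
[4,6] S  <  k=5
[2,6] NP/PP  >  k=4
[6,7] PP  lex  "which"
[2,7] NP  >  k=6
[0,7] S  >  k=2

[0,7] S   >
  [0,2] S/NP   >
    [0,1] "clearly" : (S/NP)/(S\N)
    [1,2] "dog" : S\N
  [2,7] NP   >
    [2,6] NP/PP   >
      [2,4] (NP/PP)/S   <
        [2,3] "built" : NP
        [3,4] "city" : ((NP/PP)/S)\NP
      [4,6] S   <
        [4,5] "bone" : NP
        [5,6] "some" : S\NP
    [6,7] "which" : PP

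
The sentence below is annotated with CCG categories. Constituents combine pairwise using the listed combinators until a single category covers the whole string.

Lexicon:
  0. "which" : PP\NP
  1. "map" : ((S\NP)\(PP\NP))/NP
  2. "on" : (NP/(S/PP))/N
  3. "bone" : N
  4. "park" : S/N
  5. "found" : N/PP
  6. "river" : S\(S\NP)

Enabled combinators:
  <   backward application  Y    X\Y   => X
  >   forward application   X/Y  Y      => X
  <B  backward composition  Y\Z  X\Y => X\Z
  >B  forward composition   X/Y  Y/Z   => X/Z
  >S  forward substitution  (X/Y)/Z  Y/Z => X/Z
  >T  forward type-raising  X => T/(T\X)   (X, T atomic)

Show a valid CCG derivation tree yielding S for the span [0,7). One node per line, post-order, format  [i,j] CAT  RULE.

[0,7] S   <
  [0,6] S\NP   <
    [0,1] "which" : PP\NP
    [1,6] (S\NP)\(PP\NP)   >
      [1,2] "map" : ((S\NP)\(PP\NP))/NP
      [2,6] NP   >
        [2,4] NP/(S/PP)   >
          [2,3] "on" : (NP/(S/PP))/N
          [3,4] "bone" : N
        [4,6] S/PP   >B
          [4,5] "park" : S/N
          [5,6] "found" : N/PP
  [6,7] "river" : S\(S\NP)

[0,1] PP\NP  lex  "which"
[1,2] ((S\NP)\(PP\NP))/NP  lex  "map"
[2,3] (NP/(S/PP))/N  lex  "on"
[3,4] N  lex  "bone"
[2,4] NP/(S/PP)  >  k=3
[4,5] S/N  lex  "park"
[5,6] N/PP  lex  "found"
[4,6] S/PP  >B  k=5
[2,6] NP  >  k=4
[1,6] (S\NP)\(PP\NP)  >  k=2
[0,6] S\NP  <  k=1
[6,7] S\(S\NP)  lex  "river"
[0,7] S  <  k=6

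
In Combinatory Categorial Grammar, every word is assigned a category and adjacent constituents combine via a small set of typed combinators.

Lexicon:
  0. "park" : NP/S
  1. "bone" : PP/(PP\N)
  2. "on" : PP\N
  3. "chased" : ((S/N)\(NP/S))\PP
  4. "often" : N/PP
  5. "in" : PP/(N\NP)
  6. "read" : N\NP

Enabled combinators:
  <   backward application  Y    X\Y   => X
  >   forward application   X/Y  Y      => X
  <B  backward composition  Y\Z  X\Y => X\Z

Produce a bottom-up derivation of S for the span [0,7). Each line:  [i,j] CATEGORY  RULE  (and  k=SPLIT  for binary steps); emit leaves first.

[0,7] S   >
  [0,4] S/N   <
    [0,1] "park" : NP/S
    [1,4] (S/N)\(NP/S)   <
      [1,3] PP   >
        [1,2] "bone" : PP/(PP\N)
        [2,3] "on" : PP\N
      [3,4] "chased" : ((S/N)\(NP/S))\PP
  [4,7] N   >
    [4,5] "often" : N/PP
    [5,7] PP   >
      [5,6] "in" : PP/(N\NP)
      [6,7] "read" : N\NP

[0,1] NP/S  lex  "park"
[1,2] PP/(PP\N)  lex  "bone"
[2,3] PP\N  lex  "on"
[1,3] PP  >  k=2
[3,4] ((S/N)\(NP/S))\PP  lex  "chased"
[1,4] (S/N)\(NP/S)  <  k=3
[0,4] S/N  <  k=1
[4,5] N/PP  lex  "often"
[5,6] PP/(N\NP)  lex  "in"
[6,7] N\NP  lex  "read"
[5,7] PP  >  k=6
[4,7] N  >  k=5
[0,7] S  >  k=4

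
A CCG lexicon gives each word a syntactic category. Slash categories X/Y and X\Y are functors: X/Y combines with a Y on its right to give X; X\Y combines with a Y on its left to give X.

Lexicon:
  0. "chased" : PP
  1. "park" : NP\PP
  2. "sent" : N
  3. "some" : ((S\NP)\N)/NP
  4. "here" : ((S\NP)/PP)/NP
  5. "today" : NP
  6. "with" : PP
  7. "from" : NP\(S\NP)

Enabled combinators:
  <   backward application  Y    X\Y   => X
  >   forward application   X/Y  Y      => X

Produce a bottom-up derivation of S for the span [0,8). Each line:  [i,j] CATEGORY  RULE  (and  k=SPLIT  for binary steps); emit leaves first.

[0,1] PP  lex  "chased"
[1,2] NP\PP  lex  "park"
[0,2] NP  <  k=1
[2,3] N  lex  "sent"
[3,4] ((S\NP)\N)/NP  lex  "some"
[4,5] ((S\NP)/PP)/NP  lex  "here"
[5,6] NP  lex  "today"
[4,6] (S\NP)/PP  >  k=5
[6,7] PP  lex  "with"
[4,7] S\NP  >  k=6
[7,8] NP\(S\NP)  lex  "from"
[4,8] NP  <  k=7
[3,8] (S\NP)\N  >  k=4
[2,8] S\NP  <  k=3
[0,8] S  <  k=2

[0,8] S   <
  [0,2] NP   <
    [0,1] "chased" : PP
    [1,2] "park" : NP\PP
  [2,8] S\NP   <
    [2,3] "sent" : N
    [3,8] (S\NP)\N   >
      [3,4] "some" : ((S\NP)\N)/NP
      [4,8] NP   <
        [4,7] S\NP   >
          [4,6] (S\NP)/PP   >
            [4,5] "here" : ((S\NP)/PP)/NP
            [5,6] "today" : NP
          [6,7] "with" : PP
        [7,8] "from" : NP\(S\NP)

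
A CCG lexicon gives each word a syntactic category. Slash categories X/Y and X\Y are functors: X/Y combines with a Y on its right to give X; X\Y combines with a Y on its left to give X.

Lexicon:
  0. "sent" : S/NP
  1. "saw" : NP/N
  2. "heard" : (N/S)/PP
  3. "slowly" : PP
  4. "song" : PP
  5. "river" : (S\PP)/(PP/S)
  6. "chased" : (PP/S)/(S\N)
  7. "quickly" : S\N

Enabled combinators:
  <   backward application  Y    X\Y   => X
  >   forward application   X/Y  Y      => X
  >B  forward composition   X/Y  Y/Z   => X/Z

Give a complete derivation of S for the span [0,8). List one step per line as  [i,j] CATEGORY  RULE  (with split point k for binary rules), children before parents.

[0,1] S/NP  lex  "sent"
[1,2] NP/N  lex  "saw"
[2,3] (N/S)/PP  lex  "heard"
[3,4] PP  lex  "slowly"
[2,4] N/S  >  k=3
[4,5] PP  lex  "song"
[5,6] (S\PP)/(PP/S)  lex  "river"
[6,7] (PP/S)/(S\N)  lex  "chased"
[7,8] S\N  lex  "quickly"
[6,8] PP/S  >  k=7
[5,8] S\PP  >  k=6
[4,8] S  <  k=5
[2,8] N  >  k=4
[1,8] NP  >  k=2
[0,8] S  >  k=1

[0,8] S   >
  [0,1] "sent" : S/NP
  [1,8] NP   >
    [1,2] "saw" : NP/N
    [2,8] N   >
      [2,4] N/S   >
        [2,3] "heard" : (N/S)/PP
        [3,4] "slowly" : PP
      [4,8] S   <
        [4,5] "song" : PP
        [5,8] S\PP   >
          [5,6] "river" : (S\PP)/(PP/S)
          [6,8] PP/S   >
            [6,7] "chased" : (PP/S)/(S\N)
            [7,8] "quickly" : S\N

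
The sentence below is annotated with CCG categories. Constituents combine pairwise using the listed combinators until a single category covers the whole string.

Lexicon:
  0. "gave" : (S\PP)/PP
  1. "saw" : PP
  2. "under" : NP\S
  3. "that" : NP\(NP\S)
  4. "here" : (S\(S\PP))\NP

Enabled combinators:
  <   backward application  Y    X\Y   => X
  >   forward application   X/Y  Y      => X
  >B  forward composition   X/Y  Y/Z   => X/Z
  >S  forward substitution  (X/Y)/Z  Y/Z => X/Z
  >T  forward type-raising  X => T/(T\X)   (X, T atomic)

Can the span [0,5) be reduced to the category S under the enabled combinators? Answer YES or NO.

YES

[0,5] S   <
  [0,2] S\PP   >
    [0,1] "gave" : (S\PP)/PP
    [1,2] "saw" : PP
  [2,5] S\(S\PP)   <
    [2,4] NP   <
      [2,3] "under" : NP\S
      [3,4] "that" : NP\(NP\S)
    [4,5] "here" : (S\(S\PP))\NP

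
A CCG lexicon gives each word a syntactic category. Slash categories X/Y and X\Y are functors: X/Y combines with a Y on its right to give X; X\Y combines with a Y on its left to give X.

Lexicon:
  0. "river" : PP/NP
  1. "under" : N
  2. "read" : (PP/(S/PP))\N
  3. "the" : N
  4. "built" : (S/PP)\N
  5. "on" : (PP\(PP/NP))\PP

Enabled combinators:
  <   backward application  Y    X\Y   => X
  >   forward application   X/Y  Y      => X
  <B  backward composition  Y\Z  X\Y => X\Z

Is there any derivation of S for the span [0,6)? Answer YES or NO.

PP/NP N (PP/(S/PP))\N N (S/PP)\N (PP\(PP/NP))\PP
CKY chart[0,6] = {PP}; S ∉ chart

NO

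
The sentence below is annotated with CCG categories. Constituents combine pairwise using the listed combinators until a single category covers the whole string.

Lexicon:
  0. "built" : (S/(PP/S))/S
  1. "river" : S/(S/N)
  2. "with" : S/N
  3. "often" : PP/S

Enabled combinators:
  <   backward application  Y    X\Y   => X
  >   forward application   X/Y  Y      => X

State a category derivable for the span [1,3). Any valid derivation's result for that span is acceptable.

[0,4] S   >
  [0,3] S/(PP/S)   >
    [0,1] "built" : (S/(PP/S))/S
    [1,3] S   >
      [1,2] "river" : S/(S/N)
      [2,3] "with" : S/N
  [3,4] "often" : PP/S

S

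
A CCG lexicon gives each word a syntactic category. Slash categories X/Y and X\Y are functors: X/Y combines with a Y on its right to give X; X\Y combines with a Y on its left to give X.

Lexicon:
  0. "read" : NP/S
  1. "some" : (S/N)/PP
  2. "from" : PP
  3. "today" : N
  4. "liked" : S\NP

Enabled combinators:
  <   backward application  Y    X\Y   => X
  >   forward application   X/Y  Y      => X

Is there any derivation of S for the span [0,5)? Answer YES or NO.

[0,5] S   <
  [0,4] NP   >
    [0,1] "read" : NP/S
    [1,4] S   >
      [1,3] S/N   >
        [1,2] "some" : (S/N)/PP
        [2,3] "from" : PP
      [3,4] "today" : N
  [4,5] "liked" : S\NP

YES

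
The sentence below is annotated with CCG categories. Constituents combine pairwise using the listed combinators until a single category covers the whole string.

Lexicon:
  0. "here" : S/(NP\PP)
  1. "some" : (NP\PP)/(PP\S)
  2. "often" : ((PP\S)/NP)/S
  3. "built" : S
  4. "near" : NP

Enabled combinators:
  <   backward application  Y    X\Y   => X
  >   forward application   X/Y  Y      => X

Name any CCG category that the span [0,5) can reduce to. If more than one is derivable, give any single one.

S

[0,5] S   >
  [0,1] "here" : S/(NP\PP)
  [1,5] NP\PP   >
    [1,2] "some" : (NP\PP)/(PP\S)
    [2,5] PP\S   >
      [2,4] (PP\S)/NP   >
        [2,3] "often" : ((PP\S)/NP)/S
        [3,4] "built" : S
      [4,5] "near" : NP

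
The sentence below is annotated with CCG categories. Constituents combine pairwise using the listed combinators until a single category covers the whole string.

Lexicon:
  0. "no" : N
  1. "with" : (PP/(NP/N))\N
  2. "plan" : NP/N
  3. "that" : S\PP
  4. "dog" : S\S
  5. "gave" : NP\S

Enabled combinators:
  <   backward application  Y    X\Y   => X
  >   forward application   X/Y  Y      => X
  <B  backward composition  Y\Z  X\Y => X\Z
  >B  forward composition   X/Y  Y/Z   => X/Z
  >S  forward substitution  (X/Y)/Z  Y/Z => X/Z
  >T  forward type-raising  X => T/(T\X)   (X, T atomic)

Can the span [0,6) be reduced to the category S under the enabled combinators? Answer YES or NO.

NO

N (PP/(NP/N))\N NP/N S\PP S\S NP\S
CKY chart[0,6] = {N/(N\NP), NP, NP/(NP\NP), PP/(PP\NP), S/(S\NP)}; S ∉ chart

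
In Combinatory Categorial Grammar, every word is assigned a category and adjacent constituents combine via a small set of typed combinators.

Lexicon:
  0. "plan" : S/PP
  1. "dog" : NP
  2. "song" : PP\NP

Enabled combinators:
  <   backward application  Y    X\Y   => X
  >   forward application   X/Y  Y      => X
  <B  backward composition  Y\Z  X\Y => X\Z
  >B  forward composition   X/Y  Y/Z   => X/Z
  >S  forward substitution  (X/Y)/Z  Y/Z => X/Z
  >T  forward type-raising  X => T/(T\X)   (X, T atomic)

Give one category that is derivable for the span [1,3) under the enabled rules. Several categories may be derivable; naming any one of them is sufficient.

[0,3] S   >
  [0,1] "plan" : S/PP
  [1,3] PP   <
    [1,2] "dog" : NP
    [2,3] "song" : PP\NP

PP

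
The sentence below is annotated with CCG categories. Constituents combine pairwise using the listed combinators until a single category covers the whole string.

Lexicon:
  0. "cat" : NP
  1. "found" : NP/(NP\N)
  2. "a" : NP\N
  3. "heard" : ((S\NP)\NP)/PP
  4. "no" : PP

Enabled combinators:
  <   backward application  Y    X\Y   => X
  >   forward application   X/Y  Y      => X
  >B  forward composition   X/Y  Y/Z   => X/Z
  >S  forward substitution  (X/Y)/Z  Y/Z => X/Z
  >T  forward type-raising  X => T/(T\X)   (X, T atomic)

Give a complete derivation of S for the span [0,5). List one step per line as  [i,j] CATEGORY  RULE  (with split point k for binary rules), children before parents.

[0,5] S   >
  [0,1] S/(S\NP)   >T
    [0,1] "cat" : NP
  [1,5] S\NP   <
    [1,3] NP   >
      [1,2] "found" : NP/(NP\N)
      [2,3] "a" : NP\N
    [3,5] (S\NP)\NP   >
      [3,4] "heard" : ((S\NP)\NP)/PP
      [4,5] "no" : PP

[0,1] NP  lex  "cat"
[0,1] S/(S\NP)  >T
[1,2] NP/(NP\N)  lex  "found"
[2,3] NP\N  lex  "a"
[1,3] NP  >  k=2
[3,4] ((S\NP)\NP)/PP  lex  "heard"
[4,5] PP  lex  "no"
[3,5] (S\NP)\NP  >  k=4
[1,5] S\NP  <  k=3
[0,5] S  >  k=1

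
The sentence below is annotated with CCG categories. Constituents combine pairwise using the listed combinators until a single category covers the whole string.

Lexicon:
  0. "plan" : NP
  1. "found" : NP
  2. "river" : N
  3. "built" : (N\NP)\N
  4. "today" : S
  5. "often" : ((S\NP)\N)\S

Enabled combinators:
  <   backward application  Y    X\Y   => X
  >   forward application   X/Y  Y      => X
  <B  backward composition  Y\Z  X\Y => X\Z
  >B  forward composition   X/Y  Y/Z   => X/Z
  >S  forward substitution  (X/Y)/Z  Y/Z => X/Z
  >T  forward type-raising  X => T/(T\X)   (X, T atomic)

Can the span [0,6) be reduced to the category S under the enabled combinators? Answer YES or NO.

[0,6] S   <
  [0,1] "plan" : NP
  [1,6] S\NP   <
    [1,4] N   <
      [1,2] "found" : NP
      [2,4] N\NP   <
        [2,3] "river" : N
        [3,4] "built" : (N\NP)\N
    [4,6] (S\NP)\N   <
      [4,5] "today" : S
      [5,6] "often" : ((S\NP)\N)\S

YES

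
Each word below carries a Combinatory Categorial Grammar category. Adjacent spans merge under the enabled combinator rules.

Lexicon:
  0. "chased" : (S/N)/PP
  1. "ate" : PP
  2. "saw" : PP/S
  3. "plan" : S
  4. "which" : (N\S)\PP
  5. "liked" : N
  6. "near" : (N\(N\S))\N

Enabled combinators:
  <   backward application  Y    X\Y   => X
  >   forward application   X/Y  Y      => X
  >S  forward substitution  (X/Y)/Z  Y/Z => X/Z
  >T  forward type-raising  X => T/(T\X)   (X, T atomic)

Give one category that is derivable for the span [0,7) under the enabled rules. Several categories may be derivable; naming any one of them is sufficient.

[0,7] S   >
  [0,2] S/N   >
    [0,1] "chased" : (S/N)/PP
    [1,2] "ate" : PP
  [2,7] N   <
    [2,5] N\S   <
      [2,4] PP   >
        [2,3] "saw" : PP/S
        [3,4] "plan" : S
      [4,5] "which" : (N\S)\PP
    [5,7] N\(N\S)   <
      [5,6] "liked" : N
      [6,7] "near" : (N\(N\S))\N

S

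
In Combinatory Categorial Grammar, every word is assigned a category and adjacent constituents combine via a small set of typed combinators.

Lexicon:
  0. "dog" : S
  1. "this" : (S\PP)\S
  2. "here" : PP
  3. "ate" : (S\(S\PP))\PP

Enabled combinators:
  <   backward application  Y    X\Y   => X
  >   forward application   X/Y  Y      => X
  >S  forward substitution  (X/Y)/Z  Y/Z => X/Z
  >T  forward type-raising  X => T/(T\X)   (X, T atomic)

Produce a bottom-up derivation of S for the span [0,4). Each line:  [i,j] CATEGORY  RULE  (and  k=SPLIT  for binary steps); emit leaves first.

[0,1] S  lex  "dog"
[1,2] (S\PP)\S  lex  "this"
[0,2] S\PP  <  k=1
[2,3] PP  lex  "here"
[3,4] (S\(S\PP))\PP  lex  "ate"
[2,4] S\(S\PP)  <  k=3
[0,4] S  <  k=2

[0,4] S   <
  [0,2] S\PP   <
    [0,1] "dog" : S
    [1,2] "this" : (S\PP)\S
  [2,4] S\(S\PP)   <
    [2,3] "here" : PP
    [3,4] "ate" : (S\(S\PP))\PP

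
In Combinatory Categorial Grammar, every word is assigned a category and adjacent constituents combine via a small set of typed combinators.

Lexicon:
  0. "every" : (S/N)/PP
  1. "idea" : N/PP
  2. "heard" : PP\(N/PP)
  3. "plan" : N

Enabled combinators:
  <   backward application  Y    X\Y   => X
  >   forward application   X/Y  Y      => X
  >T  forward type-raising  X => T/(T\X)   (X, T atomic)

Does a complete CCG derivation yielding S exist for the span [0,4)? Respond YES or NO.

YES

[0,4] S   >
  [0,3] S/N   >
    [0,1] "every" : (S/N)/PP
    [1,3] PP   <
      [1,2] "idea" : N/PP
      [2,3] "heard" : PP\(N/PP)
  [3,4] "plan" : N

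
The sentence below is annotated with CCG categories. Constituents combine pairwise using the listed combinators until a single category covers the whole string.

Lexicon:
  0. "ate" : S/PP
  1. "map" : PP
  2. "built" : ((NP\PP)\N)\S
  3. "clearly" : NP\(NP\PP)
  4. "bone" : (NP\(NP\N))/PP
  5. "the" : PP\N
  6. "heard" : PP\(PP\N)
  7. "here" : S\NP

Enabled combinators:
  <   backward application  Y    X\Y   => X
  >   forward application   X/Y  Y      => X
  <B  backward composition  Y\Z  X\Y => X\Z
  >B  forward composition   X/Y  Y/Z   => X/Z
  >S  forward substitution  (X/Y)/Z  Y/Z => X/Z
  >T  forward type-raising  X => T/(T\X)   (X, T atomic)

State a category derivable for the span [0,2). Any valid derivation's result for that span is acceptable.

[0,8] S   <
  [0,7] NP   <
    [0,4] NP\N   <B
      [0,3] (NP\PP)\N   <
        [0,2] S   >
          [0,1] "ate" : S/PP
          [1,2] "map" : PP
        [2,3] "built" : ((NP\PP)\N)\S
      [3,4] "clearly" : NP\(NP\PP)
    [4,7] NP\(NP\N)   >
      [4,5] "bone" : (NP\(NP\N))/PP
      [5,7] PP   <
        [5,6] "the" : PP\N
        [6,7] "heard" : PP\(PP\N)
  [7,8] "here" : S\NP

S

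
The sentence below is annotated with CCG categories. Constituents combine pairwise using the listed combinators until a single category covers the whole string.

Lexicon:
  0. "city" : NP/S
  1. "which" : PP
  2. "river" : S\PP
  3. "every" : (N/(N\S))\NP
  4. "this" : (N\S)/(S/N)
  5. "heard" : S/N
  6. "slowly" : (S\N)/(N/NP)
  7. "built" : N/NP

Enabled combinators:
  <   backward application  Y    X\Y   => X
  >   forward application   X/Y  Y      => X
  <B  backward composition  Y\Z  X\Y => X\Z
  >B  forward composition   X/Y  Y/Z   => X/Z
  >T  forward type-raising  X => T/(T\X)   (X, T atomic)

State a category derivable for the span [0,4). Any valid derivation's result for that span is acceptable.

N/(N\S)

[0,8] S   <
  [0,6] N   >
    [0,4] N/(N\S)   <
      [0,3] NP   >
        [0,1] "city" : NP/S
        [1,3] S   <
          [1,2] "which" : PP
          [2,3] "river" : S\PP
      [3,4] "every" : (N/(N\S))\NP
    [4,6] N\S   >
      [4,5] "this" : (N\S)/(S/N)
      [5,6] "heard" : S/N
  [6,8] S\N   >
    [6,7] "slowly" : (S\N)/(N/NP)
    [7,8] "built" : N/NP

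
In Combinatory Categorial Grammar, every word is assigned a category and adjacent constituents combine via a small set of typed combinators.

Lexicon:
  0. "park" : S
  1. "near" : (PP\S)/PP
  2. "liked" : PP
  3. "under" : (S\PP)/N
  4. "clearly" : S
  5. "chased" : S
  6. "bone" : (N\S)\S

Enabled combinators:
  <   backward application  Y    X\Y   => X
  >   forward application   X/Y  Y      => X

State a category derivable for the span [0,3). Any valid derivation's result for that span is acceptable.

PP

[0,7] S   <
  [0,3] PP   <
    [0,1] "park" : S
    [1,3] PP\S   >
      [1,2] "near" : (PP\S)/PP
      [2,3] "liked" : PP
  [3,7] S\PP   >
    [3,4] "under" : (S\PP)/N
    [4,7] N   <
      [4,5] "clearly" : S
      [5,7] N\S   <
        [5,6] "chased" : S
        [6,7] "bone" : (N\S)\S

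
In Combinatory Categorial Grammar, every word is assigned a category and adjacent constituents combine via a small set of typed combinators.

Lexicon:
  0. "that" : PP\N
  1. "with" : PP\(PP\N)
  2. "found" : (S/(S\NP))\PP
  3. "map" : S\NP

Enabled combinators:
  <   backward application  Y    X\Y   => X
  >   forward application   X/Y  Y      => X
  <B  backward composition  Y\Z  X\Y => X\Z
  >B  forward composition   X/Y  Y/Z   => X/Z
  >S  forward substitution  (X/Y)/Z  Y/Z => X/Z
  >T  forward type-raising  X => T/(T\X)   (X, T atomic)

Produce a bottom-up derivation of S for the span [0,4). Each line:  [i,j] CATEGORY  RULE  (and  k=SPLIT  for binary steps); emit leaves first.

[0,1] PP\N  lex  "that"
[1,2] PP\(PP\N)  lex  "with"
[0,2] PP  <  k=1
[2,3] (S/(S\NP))\PP  lex  "found"
[0,3] S/(S\NP)  <  k=2
[3,4] S\NP  lex  "map"
[0,4] S  >  k=3

[0,4] S   >
  [0,3] S/(S\NP)   <
    [0,2] PP   <
      [0,1] "that" : PP\N
      [1,2] "with" : PP\(PP\N)
    [2,3] "found" : (S/(S\NP))\PP
  [3,4] "map" : S\NP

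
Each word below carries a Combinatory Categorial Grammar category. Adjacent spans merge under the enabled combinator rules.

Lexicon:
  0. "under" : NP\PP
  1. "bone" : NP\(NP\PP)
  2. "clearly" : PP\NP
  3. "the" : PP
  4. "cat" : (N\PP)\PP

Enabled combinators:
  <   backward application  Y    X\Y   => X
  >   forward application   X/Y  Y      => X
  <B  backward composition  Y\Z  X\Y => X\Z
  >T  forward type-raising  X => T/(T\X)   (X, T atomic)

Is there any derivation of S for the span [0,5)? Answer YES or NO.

NP\PP NP\(NP\PP) PP\NP PP (N\PP)\PP
CKY chart[0,5] = {N, N/(N\N), NP/(NP\N), PP/(PP\N), S/(S\N)}; S ∉ chart

NO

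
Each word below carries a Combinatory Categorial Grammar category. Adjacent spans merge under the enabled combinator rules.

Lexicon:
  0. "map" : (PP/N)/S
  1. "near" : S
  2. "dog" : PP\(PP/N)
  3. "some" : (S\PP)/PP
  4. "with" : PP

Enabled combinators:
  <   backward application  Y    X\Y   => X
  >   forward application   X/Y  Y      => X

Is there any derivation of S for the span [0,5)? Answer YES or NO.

[0,5] S   <
  [0,3] PP   <
    [0,2] PP/N   >
      [0,1] "map" : (PP/N)/S
      [1,2] "near" : S
    [2,3] "dog" : PP\(PP/N)
  [3,5] S\PP   >
    [3,4] "some" : (S\PP)/PP
    [4,5] "with" : PP

YES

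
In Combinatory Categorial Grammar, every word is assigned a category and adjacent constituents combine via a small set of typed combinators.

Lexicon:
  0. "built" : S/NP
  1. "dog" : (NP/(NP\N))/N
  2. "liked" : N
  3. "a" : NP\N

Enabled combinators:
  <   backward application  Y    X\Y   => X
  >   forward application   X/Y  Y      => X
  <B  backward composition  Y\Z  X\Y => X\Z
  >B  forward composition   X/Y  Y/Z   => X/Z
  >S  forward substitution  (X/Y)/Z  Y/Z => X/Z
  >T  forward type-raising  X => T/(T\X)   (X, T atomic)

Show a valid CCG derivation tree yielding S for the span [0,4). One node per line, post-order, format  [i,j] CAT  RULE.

[0,4] S   >
  [0,1] "built" : S/NP
  [1,4] NP   >
    [1,3] NP/(NP\N)   >
      [1,2] "dog" : (NP/(NP\N))/N
      [2,3] "liked" : N
    [3,4] "a" : NP\N

[0,1] S/NP  lex  "built"
[1,2] (NP/(NP\N))/N  lex  "dog"
[2,3] N  lex  "liked"
[1,3] NP/(NP\N)  >  k=2
[3,4] NP\N  lex  "a"
[1,4] NP  >  k=3
[0,4] S  >  k=1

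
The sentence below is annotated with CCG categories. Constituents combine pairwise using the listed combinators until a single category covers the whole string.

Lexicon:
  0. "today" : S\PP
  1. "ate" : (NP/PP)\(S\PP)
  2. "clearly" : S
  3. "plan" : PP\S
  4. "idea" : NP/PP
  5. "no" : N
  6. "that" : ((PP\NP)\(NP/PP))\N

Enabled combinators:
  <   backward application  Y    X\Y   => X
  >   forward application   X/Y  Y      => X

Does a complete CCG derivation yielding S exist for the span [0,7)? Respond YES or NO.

NO

S\PP (NP/PP)\(S\PP) S PP\S NP/PP N ((PP\NP)\(NP/PP))\N
CKY chart[0,7] = {PP}; S ∉ chart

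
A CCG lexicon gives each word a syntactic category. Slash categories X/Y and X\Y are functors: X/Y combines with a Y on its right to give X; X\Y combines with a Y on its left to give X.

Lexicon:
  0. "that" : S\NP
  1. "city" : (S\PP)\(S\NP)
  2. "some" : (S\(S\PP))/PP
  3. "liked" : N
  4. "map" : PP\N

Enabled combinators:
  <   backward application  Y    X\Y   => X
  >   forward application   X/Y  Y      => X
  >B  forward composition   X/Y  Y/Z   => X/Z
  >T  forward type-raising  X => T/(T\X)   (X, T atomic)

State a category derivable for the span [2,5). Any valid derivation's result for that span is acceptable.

[0,5] S   <
  [0,2] S\PP   <
    [0,1] "that" : S\NP
    [1,2] "city" : (S\PP)\(S\NP)
  [2,5] S\(S\PP)   >
    [2,3] "some" : (S\(S\PP))/PP
    [3,5] PP   <
      [3,4] "liked" : N
      [4,5] "map" : PP\N

S\(S\PP)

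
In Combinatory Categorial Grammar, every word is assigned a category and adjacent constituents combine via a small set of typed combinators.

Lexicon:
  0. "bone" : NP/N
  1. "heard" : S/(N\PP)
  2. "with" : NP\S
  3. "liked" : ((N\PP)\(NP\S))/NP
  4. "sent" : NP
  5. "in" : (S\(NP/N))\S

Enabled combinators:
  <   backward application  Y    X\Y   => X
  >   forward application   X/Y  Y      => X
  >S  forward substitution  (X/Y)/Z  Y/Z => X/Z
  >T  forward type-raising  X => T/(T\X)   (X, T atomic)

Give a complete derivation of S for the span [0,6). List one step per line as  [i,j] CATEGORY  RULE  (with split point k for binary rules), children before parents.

[0,1] NP/N  lex  "bone"
[1,2] S/(N\PP)  lex  "heard"
[2,3] NP\S  lex  "with"
[3,4] ((N\PP)\(NP\S))/NP  lex  "liked"
[4,5] NP  lex  "sent"
[3,5] (N\PP)\(NP\S)  >  k=4
[2,5] N\PP  <  k=3
[1,5] S  >  k=2
[5,6] (S\(NP/N))\S  lex  "in"
[1,6] S\(NP/N)  <  k=5
[0,6] S  <  k=1

[0,6] S   <
  [0,1] "bone" : NP/N
  [1,6] S\(NP/N)   <
    [1,5] S   >
      [1,2] "heard" : S/(N\PP)
      [2,5] N\PP   <
        [2,3] "with" : NP\S
        [3,5] (N\PP)\(NP\S)   >
          [3,4] "liked" : ((N\PP)\(NP\S))/NP
          [4,5] "sent" : NP
    [5,6] "in" : (S\(NP/N))\S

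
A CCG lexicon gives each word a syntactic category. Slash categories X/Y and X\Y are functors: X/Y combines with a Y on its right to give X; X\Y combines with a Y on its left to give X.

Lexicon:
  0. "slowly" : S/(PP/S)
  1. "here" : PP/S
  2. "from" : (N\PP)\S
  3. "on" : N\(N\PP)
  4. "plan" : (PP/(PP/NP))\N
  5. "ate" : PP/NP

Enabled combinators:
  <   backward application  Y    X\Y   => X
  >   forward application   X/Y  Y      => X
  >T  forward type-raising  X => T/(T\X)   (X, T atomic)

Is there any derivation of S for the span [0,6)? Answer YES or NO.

NO

S/(PP/S) PP/S (N\PP)\S N\(N\PP) (PP/(PP/NP))\N PP/NP
CKY chart[0,6] = {N/(N\PP), NP/(NP\PP), PP, PP/(PP\PP), S/(S\PP)}; S ∉ chart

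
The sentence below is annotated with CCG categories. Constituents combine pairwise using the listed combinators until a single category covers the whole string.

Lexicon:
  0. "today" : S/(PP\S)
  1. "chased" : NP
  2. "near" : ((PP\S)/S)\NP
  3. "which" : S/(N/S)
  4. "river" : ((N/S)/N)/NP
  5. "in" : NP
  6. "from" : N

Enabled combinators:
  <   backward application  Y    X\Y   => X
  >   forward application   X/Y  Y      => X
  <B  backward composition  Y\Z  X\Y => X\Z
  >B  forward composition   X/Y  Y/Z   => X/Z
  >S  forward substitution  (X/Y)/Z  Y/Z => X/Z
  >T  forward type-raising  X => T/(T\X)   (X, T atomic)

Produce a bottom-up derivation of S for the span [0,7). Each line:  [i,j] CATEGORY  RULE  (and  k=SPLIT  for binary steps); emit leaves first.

[0,1] S/(PP\S)  lex  "today"
[1,2] NP  lex  "chased"
[2,3] ((PP\S)/S)\NP  lex  "near"
[1,3] (PP\S)/S  <  k=2
[3,4] S/(N/S)  lex  "which"
[4,5] ((N/S)/N)/NP  lex  "river"
[5,6] NP  lex  "in"
[4,6] (N/S)/N  >  k=5
[3,6] S/N  >B  k=4
[6,7] N  lex  "from"
[3,7] S  >  k=6
[1,7] PP\S  >  k=3
[0,7] S  >  k=1

[0,7] S   >
  [0,1] "today" : S/(PP\S)
  [1,7] PP\S   >
    [1,3] (PP\S)/S   <
      [1,2] "chased" : NP
      [2,3] "near" : ((PP\S)/S)\NP
    [3,7] S   >
      [3,6] S/N   >B
        [3,4] "which" : S/(N/S)
        [4,6] (N/S)/N   >
          [4,5] "river" : ((N/S)/N)/NP
          [5,6] "in" : NP
      [6,7] "from" : N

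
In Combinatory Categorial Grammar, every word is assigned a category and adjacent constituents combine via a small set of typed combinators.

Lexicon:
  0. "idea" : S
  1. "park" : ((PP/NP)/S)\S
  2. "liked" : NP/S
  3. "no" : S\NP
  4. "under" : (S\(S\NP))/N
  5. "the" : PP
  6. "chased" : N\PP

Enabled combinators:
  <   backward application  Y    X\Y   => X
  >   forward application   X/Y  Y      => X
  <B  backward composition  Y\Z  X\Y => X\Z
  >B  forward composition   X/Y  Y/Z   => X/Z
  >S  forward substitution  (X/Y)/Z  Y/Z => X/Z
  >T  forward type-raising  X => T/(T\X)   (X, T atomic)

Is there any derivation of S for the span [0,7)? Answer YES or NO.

NO

S ((PP/NP)/S)\S NP/S S\NP (S\(S\NP))/N PP N\PP
CKY chart[0,7] = {(PP/NP)/(S\NP), N/(N\PP), NP/(NP\PP), PP, PP/(PP\PP), PP/(S\S), S/(S\PP)}; S ∉ chart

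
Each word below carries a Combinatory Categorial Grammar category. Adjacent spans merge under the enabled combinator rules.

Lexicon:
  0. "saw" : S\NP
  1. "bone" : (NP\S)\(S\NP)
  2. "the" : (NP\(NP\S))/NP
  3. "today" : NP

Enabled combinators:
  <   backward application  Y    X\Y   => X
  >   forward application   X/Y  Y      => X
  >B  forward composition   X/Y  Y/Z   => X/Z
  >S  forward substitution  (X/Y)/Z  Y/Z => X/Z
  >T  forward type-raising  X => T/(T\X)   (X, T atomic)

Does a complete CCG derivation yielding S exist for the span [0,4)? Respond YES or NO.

NO

S\NP (NP\S)\(S\NP) (NP\(NP\S))/NP NP
CKY chart[0,4] = {N/(N\NP), NP, NP/(NP\NP), PP/(PP\NP), S/(S\NP)}; S ∉ chart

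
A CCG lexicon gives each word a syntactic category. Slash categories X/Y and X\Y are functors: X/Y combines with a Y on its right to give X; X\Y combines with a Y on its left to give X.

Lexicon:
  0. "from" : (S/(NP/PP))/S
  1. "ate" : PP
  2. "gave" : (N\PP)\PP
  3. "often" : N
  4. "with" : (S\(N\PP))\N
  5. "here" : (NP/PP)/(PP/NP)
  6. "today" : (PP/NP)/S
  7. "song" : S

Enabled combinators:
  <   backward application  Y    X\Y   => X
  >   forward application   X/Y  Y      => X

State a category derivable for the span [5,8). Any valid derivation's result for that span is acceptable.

[0,8] S   >
  [0,5] S/(NP/PP)   >
    [0,1] "from" : (S/(NP/PP))/S
    [1,5] S   <
      [1,3] N\PP   <
        [1,2] "ate" : PP
        [2,3] "gave" : (N\PP)\PP
      [3,5] S\(N\PP)   <
        [3,4] "often" : N
        [4,5] "with" : (S\(N\PP))\N
  [5,8] NP/PP   >
    [5,6] "here" : (NP/PP)/(PP/NP)
    [6,8] PP/NP   >
      [6,7] "today" : (PP/NP)/S
      [7,8] "song" : S

NP/PP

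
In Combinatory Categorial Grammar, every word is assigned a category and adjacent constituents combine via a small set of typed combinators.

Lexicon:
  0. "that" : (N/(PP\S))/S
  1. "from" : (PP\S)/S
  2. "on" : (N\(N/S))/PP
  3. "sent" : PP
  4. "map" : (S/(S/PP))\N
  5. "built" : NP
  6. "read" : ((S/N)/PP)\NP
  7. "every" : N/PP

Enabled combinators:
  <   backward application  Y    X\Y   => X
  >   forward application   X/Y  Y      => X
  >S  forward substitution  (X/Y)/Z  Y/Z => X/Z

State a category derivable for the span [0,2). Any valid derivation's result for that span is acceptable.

[0,8] S   >
  [0,5] S/(S/PP)   <
    [0,4] N   <
      [0,2] N/S   >S
        [0,1] "that" : (N/(PP\S))/S
        [1,2] "from" : (PP\S)/S
      [2,4] N\(N/S)   >
        [2,3] "on" : (N\(N/S))/PP
        [3,4] "sent" : PP
    [4,5] "map" : (S/(S/PP))\N
  [5,8] S/PP   >S
    [5,7] (S/N)/PP   <
      [5,6] "built" : NP
      [6,7] "read" : ((S/N)/PP)\NP
    [7,8] "every" : N/PP

N/S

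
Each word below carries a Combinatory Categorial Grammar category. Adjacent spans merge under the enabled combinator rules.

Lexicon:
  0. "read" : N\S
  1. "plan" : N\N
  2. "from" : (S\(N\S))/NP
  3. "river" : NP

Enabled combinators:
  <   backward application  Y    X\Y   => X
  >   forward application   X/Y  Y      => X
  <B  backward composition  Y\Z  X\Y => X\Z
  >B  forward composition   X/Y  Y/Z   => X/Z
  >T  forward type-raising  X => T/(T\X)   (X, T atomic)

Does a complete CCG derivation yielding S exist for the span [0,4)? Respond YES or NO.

YES

[0,4] S   <
  [0,2] N\S   <B
    [0,1] "read" : N\S
    [1,2] "plan" : N\N
  [2,4] S\(N\S)   >
    [2,3] "from" : (S\(N\S))/NP
    [3,4] "river" : NP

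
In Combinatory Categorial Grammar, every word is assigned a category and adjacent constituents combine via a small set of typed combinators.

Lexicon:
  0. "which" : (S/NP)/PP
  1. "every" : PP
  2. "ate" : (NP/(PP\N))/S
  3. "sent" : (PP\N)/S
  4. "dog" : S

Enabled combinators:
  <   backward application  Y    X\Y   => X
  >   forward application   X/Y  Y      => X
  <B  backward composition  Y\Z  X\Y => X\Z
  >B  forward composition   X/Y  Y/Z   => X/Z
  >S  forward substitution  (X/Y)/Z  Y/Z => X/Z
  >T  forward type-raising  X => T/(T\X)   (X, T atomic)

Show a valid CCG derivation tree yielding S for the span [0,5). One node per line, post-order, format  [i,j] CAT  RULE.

[0,1] (S/NP)/PP  lex  "which"
[1,2] PP  lex  "every"
[0,2] S/NP  >  k=1
[2,3] (NP/(PP\N))/S  lex  "ate"
[3,4] (PP\N)/S  lex  "sent"
[2,4] NP/S  >S  k=3
[4,5] S  lex  "dog"
[2,5] NP  >  k=4
[0,5] S  >  k=2

[0,5] S   >
  [0,2] S/NP   >
    [0,1] "which" : (S/NP)/PP
    [1,2] "every" : PP
  [2,5] NP   >
    [2,4] NP/S   >S
      [2,3] "ate" : (NP/(PP\N))/S
      [3,4] "sent" : (PP\N)/S
    [4,5] "dog" : S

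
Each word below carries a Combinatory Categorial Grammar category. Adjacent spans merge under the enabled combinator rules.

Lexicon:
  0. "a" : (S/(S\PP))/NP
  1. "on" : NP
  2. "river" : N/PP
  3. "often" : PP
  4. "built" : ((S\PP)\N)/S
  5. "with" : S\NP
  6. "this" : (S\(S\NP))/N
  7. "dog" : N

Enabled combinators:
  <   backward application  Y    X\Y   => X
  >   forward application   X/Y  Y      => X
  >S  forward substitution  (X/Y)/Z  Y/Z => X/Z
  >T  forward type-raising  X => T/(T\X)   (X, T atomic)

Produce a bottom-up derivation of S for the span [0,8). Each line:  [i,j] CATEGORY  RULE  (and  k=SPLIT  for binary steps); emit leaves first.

[0,1] (S/(S\PP))/NP  lex  "a"
[1,2] NP  lex  "on"
[0,2] S/(S\PP)  >  k=1
[2,3] N/PP  lex  "river"
[3,4] PP  lex  "often"
[2,4] N  >  k=3
[4,5] ((S\PP)\N)/S  lex  "built"
[5,6] S\NP  lex  "with"
[6,7] (S\(S\NP))/N  lex  "this"
[7,8] N  lex  "dog"
[6,8] S\(S\NP)  >  k=7
[5,8] S  <  k=6
[4,8] (S\PP)\N  >  k=5
[2,8] S\PP  <  k=4
[0,8] S  >  k=2

[0,8] S   >
  [0,2] S/(S\PP)   >
    [0,1] "a" : (S/(S\PP))/NP
    [1,2] "on" : NP
  [2,8] S\PP   <
    [2,4] N   >
      [2,3] "river" : N/PP
      [3,4] "often" : PP
    [4,8] (S\PP)\N   >
      [4,5] "built" : ((S\PP)\N)/S
      [5,8] S   <
        [5,6] "with" : S\NP
        [6,8] S\(S\NP)   >
          [6,7] "this" : (S\(S\NP))/N
          [7,8] "dog" : N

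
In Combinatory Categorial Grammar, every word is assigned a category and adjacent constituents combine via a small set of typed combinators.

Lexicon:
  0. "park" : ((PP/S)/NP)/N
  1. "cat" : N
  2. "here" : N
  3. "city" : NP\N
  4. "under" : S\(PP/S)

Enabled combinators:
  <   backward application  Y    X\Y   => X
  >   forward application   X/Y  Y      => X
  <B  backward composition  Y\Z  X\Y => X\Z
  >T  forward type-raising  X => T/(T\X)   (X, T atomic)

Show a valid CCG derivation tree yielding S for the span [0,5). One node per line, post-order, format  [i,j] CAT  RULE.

[0,1] ((PP/S)/NP)/N  lex  "park"
[1,2] N  lex  "cat"
[0,2] (PP/S)/NP  >  k=1
[2,3] N  lex  "here"
[3,4] NP\N  lex  "city"
[2,4] NP  <  k=3
[0,4] PP/S  >  k=2
[4,5] S\(PP/S)  lex  "under"
[0,5] S  <  k=4

[0,5] S   <
  [0,4] PP/S   >
    [0,2] (PP/S)/NP   >
      [0,1] "park" : ((PP/S)/NP)/N
      [1,2] "cat" : N
    [2,4] NP   <
      [2,3] "here" : N
      [3,4] "city" : NP\N
  [4,5] "under" : S\(PP/S)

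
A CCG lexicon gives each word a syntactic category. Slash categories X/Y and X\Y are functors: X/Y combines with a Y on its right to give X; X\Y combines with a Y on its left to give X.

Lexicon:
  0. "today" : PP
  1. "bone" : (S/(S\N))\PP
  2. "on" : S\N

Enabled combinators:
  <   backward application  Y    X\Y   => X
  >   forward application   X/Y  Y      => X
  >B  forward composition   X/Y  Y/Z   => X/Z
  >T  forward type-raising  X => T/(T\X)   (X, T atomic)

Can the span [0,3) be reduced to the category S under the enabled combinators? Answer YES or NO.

YES

[0,3] S   >
  [0,2] S/(S\N)   <
    [0,1] "today" : PP
    [1,2] "bone" : (S/(S\N))\PP
  [2,3] "on" : S\N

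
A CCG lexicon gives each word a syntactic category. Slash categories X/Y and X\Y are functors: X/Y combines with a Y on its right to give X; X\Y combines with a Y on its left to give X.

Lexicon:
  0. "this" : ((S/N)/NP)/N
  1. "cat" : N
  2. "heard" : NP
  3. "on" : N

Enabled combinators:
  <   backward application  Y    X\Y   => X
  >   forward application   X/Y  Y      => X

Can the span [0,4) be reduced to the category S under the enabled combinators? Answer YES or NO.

[0,4] S   >
  [0,3] S/N   >
    [0,2] (S/N)/NP   >
      [0,1] "this" : ((S/N)/NP)/N
      [1,2] "cat" : N
    [2,3] "heard" : NP
  [3,4] "on" : N

YES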